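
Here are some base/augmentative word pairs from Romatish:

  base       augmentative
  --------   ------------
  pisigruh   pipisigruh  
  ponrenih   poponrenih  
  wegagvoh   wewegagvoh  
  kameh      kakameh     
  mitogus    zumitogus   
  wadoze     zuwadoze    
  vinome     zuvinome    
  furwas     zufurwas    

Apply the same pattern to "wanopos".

zuwanopos

pisigruh and mitogus both have last vowel 'u' yet inflect differently (pipisigruh, zumitogus), so the last vowel is not what conditions the rule; the final letter is.
"wanopos" ends in -s. The stems ending in -s (mitogus → zumitogus, furwas → zufurwas) add the prefix zu-.
The other pattern: stems ending in -h repeat the first consonant+vowel as a prefix.
So wanopos → zuwanopos.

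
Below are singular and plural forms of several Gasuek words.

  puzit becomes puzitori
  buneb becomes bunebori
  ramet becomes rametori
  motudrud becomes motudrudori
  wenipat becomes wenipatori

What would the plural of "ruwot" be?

ruwotori

Every pair shown (puzit → puzitori, buneb → bunebori, ramet → rametori, …) follows the same rule: add -ori.
So ruwot → ruwotori.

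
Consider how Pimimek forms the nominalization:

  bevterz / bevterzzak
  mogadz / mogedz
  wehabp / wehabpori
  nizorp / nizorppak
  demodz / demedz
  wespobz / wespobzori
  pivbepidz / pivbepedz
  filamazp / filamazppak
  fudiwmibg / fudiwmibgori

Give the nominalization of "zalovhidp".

wespobz and demodz both end in -z yet inflect differently (wespobzori, demedz), so the final letter is not what conditions the rule; the second-to-last letter is.
"zalovhidp" has second-to-last letter 'd'. The stems whose second-to-last letter is 'd' (demodz → demedz, pivbepidz → pivbepedz, mogadz → mogedz) change the last vowel to 'e'.
So zalovhidp → zalovhedp.

zalovhedp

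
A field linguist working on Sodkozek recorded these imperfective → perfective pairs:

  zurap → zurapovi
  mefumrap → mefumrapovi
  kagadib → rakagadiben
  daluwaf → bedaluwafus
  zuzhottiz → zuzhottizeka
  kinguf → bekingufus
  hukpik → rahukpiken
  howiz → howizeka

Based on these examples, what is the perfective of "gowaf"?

begowafus

"gowaf" ends in -f. The stems ending in -f (daluwaf → bedaluwafus, kinguf → bekingufus) add be- … -us around the stem.
So gowaf → begowafus.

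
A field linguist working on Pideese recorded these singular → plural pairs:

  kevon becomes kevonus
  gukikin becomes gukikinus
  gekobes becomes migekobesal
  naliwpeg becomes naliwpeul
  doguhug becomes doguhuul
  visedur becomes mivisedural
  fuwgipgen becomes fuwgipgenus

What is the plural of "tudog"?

tudoul

fuwgipgen and naliwpeg both have last vowel 'e' yet inflect differently (fuwgipgenus, naliwpeul), so the last vowel is not what conditions the rule; the final letter is.
"tudog" ends in -g. The stems ending in -g (naliwpeg → naliwpeul, doguhug → doguhuul) drop the final letter and add -ul.
So tudog → tudoul.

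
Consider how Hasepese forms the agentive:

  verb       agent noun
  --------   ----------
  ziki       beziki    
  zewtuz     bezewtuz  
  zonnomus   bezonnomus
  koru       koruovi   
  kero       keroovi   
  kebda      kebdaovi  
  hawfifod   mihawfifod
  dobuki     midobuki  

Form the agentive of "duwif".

"duwif" begins with d-. The one such stem in the data (dobuki → midobuki) adds the prefix mi-, so the same rule applies.
The other patterns: stems beginning with z- add the prefix be-; stems beginning with k- add -ovi.
So duwif → miduwif.

miduwif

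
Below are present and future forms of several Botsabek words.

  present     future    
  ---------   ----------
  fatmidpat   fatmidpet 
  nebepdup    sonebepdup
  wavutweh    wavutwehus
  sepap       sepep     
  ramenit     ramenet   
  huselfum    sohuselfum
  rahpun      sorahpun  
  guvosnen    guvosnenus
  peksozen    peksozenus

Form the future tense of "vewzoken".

vewzokenus

rahpun and peksozen both end in -n yet inflect differently (sorahpun, peksozenus), so the final letter is not what conditions the rule; the last vowel is.
"vewzoken" has last vowel 'e'. The stems whose last vowel is 'e' (peksozen → peksozenus, wavutweh → wavutwehus, guvosnen → guvosnenus) add -us.
So vewzoken → vewzokenus.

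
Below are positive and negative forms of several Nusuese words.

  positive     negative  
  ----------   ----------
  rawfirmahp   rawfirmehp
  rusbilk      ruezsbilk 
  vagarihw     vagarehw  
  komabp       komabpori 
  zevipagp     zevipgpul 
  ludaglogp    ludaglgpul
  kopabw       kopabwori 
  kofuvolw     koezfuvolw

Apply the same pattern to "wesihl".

"wesihl" has second-to-last letter 'h'. The stems whose second-to-last letter is 'h' (rawfirmahp → rawfirmehp, vagarihw → vagarehw) change the last vowel to 'e'.
The other patterns: stems whose second-to-last letter is 'b' add -ori; stems whose second-to-last letter is 'g' delete the last vowel and add -ul; stems whose second-to-last letter is 'l' insert -ez- after the first vowel.
So wesihl → wesehl.

wesehl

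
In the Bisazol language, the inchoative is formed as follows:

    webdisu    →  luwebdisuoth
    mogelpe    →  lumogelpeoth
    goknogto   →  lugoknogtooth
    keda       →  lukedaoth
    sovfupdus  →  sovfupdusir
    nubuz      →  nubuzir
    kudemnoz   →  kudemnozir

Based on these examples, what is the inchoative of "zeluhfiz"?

"zeluhfiz" ends in a consonant. The stems ending in a consonant (sovfupdus → sovfupdusir, nubuz → nubuzir, kudemnoz → kudemnozir) add -ir.
So zeluhfiz → zeluhfizir.

zeluhfizir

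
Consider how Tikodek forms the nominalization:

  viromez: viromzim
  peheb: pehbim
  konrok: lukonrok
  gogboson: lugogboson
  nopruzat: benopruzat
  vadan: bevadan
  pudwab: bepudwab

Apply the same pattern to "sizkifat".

besizkifat

"sizkifat" has last vowel 'a'. The stems whose last vowel is 'a' (vadan → bevadan, pudwab → bepudwab, nopruzat → benopruzat) add the prefix be-.
So sizkifat → besizkifat.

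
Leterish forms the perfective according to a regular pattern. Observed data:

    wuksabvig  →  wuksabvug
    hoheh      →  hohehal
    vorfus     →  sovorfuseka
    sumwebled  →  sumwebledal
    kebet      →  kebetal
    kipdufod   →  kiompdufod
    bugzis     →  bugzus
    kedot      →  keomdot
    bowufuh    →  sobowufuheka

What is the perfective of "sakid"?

sakud

hoheh and bowufuh both end in -h yet inflect differently (hohehal, sobowufuheka), so the final letter is not what conditions the rule; the last vowel is.
"sakid" has last vowel 'i'. The stems whose last vowel is 'i' (bugzis → bugzus, wuksabvig → wuksabvug) change the last vowel to 'u'.
So sakid → sakud.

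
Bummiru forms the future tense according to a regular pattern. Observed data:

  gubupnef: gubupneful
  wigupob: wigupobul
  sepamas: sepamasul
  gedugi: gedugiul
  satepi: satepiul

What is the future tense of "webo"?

Every pair shown (gubupnef → gubupneful, wigupob → wigupobul, sepamas → sepamasul, …) follows the same rule: add -ul.
So webo → weboul.

weboul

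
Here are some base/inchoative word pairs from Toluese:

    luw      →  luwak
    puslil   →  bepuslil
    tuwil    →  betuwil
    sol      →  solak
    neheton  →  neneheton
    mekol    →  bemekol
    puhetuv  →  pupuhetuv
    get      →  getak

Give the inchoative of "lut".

lutak

"lut" has 1 vowel. The stems with 1 vowel (sol → solak, luw → luwak, get → getak) add -ak.
So lut → lutak.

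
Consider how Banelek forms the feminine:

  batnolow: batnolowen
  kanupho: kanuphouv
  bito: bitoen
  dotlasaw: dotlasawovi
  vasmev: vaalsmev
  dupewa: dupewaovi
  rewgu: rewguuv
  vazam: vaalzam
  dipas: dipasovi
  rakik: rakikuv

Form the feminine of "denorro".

dotlasaw and batnolow both end in -w yet inflect differently (dotlasawovi, batnolowen), so the final letter is not what conditions the rule; the first letter is.
"denorro" begins with d-. The stems beginning with d- (dupewa → dupewaovi, dotlasaw → dotlasawovi, dipas → dipasovi) add -ovi.
So denorro → denorroovi.

denorroovi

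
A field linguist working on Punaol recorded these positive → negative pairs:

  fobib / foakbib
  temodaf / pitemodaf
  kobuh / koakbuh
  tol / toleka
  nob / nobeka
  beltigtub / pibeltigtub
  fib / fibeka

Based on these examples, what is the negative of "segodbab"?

pisegodbab

nob and fobib both end in -b yet inflect differently (nobeka, foakbib), so the final letter is not what conditions the rule; the number of vowels is.
"segodbab" has 3 vowels. The stems with 3 vowels (beltigtub → pibeltigtub, temodaf → pitemodaf) add the prefix pi-.
So segodbab → pisegodbab.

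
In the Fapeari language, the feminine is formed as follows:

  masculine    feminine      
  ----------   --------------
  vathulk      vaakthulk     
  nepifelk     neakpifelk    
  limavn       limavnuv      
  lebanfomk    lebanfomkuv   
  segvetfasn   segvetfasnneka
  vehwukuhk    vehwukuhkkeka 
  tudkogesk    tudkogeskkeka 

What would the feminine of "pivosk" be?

vathulk and lebanfomk both end in -k yet inflect differently (vaakthulk, lebanfomkuv), so the final letter is not what conditions the rule; the second-to-last letter is.
"pivosk" has second-to-last letter 's'. The stems whose second-to-last letter is 's' (segvetfasn → segvetfasnneka, tudkogesk → tudkogeskkeka) double the final consonant and add -eka.
So pivosk → pivoskkeka.

pivoskkeka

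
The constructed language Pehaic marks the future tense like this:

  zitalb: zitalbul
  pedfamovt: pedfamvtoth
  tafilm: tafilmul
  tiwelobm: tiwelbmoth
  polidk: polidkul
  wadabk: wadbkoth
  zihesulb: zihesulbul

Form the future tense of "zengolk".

"zengolk" has second-to-last letter 'l'. The stems whose second-to-last letter is 'l' (zihesulb → zihesulbul, tafilm → tafilmul, zitalb → zitalbul) add -ul.
The other pattern: stems whose second-to-last letter is 'b' or 'v' delete the last vowel and add -oth.
So zengolk → zengolkul.

zengolkul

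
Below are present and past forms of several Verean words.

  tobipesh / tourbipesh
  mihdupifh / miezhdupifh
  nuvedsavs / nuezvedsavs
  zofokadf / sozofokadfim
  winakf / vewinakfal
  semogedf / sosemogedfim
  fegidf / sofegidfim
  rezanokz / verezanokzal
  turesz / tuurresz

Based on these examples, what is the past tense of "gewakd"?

winakf and fegidf both end in -f yet inflect differently (vewinakfal, sofegidfim), so the final letter is not what conditions the rule; the second-to-last letter is.
"gewakd" has second-to-last letter 'k'. The stems whose second-to-last letter is 'k' (rezanokz → verezanokzal, winakf → vewinakfal) add ve- … -al around the stem.
So gewakd → vegewakdal.

vegewakdal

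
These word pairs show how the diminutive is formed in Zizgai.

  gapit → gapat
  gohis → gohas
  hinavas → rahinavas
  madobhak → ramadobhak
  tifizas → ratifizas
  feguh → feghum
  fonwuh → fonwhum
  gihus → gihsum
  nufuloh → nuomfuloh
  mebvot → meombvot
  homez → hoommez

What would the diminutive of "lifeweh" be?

liomfeweh

"lifeweh" has last vowel 'e'. The one such stem in the data (homez → hoommez) inserts -om- after the first vowel (as do nufuloh, mebvot), so the same rule applies.
The other patterns: stems whose last vowel is 'i' change the last vowel to 'a'; stems whose last vowel is 'a' add the prefix ra-; stems whose last vowel is 'u' delete the last vowel and add -um.
So lifeweh → liomfeweh.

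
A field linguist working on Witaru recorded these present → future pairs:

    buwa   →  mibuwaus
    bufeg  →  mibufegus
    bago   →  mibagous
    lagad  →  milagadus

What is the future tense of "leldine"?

mileldineus

Every pair shown (buwa → mibuwaus, bufeg → mibufegus, bago → mibagous, …) follows the same rule: add mi- … -us around the stem.
So leldine → mileldineus.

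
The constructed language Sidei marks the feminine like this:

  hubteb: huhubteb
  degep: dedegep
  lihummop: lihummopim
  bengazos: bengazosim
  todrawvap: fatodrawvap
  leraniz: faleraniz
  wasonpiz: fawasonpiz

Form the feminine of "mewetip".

famewetip

degep and lihummop both end in -p yet inflect differently (dedegep, lihummopim), so the final letter is not what conditions the rule; the last vowel is.
"mewetip" has last vowel 'i'. The stems whose last vowel is 'i' (leraniz → faleraniz, wasonpiz → fawasonpiz) add the prefix fa-.
The other patterns: stems whose last vowel is 'e' repeat the first consonant+vowel as a prefix; stems whose last vowel is 'o' add -im.
So mewetip → famewetip.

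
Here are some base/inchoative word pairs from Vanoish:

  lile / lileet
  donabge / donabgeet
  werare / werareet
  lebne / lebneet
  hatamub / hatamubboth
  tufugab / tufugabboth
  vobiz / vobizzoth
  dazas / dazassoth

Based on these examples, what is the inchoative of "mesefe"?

donabge and dazas both begin with d- yet inflect differently (donabgeet, dazassoth), so the first letter is not what conditions the rule; the final letter is.
"mesefe" ends in -e. The stems ending in -e (lile → lileet, donabge → donabgeet, werare → werareet) add -et.
The other pattern: stems ending in -b, -s or -z double the final consonant and add -oth.
So mesefe → mesefeet.

mesefeet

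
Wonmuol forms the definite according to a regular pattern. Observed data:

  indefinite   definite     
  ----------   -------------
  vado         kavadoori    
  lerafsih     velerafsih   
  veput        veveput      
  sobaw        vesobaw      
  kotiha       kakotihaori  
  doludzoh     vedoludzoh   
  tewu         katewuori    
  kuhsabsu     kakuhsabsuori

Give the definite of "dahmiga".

"dahmiga" ends in a vowel. The stems ending in a vowel (vado → kavadoori, tewu → katewuori, kotiha → kakotihaori) add ka- … -ori around the stem.
The other pattern: stems ending in a consonant add the prefix ve-.
So dahmiga → kadahmigaori.

kadahmigaori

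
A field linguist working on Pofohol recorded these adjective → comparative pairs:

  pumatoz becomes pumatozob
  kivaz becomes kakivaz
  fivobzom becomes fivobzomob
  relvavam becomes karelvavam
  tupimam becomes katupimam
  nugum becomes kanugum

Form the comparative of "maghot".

fivobzom and relvavam both end in -m yet inflect differently (fivobzomob, karelvavam), so the final letter is not what conditions the rule; the last vowel is.
"maghot" has last vowel 'o'. The stems whose last vowel is 'o' (fivobzom → fivobzomob, pumatoz → pumatozob) add -ob.
So maghot → maghotob.

maghotob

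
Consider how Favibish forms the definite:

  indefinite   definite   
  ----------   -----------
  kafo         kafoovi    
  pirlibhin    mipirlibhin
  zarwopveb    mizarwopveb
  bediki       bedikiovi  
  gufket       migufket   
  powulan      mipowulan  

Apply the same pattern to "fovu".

fovuovi

"fovu" ends in a vowel. The stems ending in a vowel (bediki → bedikiovi, kafo → kafoovi) add -ovi.
So fovu → fovuovi.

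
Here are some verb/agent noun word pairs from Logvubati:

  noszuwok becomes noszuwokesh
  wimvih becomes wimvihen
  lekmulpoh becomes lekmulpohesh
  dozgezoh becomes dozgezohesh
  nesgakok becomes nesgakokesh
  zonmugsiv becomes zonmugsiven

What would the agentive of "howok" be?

lekmulpoh and wimvih both end in -h yet inflect differently (lekmulpohesh, wimvihen), so the final letter is not what conditions the rule; the last vowel is.
"howok" has last vowel 'o'. The stems whose last vowel is 'o' (lekmulpoh → lekmulpohesh, dozgezoh → dozgezohesh, nesgakok → nesgakokesh) add -esh.
The other pattern: stems whose last vowel is 'i' add -en.
So howok → howokesh.

howokesh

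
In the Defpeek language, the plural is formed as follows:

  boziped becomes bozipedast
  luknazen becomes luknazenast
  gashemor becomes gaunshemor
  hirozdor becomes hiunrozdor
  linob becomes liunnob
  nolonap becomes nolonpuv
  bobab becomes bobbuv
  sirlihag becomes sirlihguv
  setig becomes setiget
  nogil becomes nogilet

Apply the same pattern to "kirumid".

linob and bobab both end in -b yet inflect differently (liunnob, bobbuv), so the final letter is not what conditions the rule; the last vowel is.
"kirumid" has last vowel 'i'. The stems whose last vowel is 'i' (setig → setiget, nogil → nogilet) add -et.
The other patterns: stems whose last vowel is 'e' add -ast; stems whose last vowel is 'o' insert -un- after the first vowel; stems whose last vowel is 'a' delete the last vowel and add -uv.
So kirumid → kirumidet.

kirumidet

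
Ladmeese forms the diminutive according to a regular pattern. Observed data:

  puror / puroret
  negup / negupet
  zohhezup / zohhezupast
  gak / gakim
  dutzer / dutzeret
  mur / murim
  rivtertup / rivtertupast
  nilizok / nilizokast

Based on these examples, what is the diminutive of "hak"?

mur and dutzer both end in -r yet inflect differently (murim, dutzeret), so the final letter is not what conditions the rule; the number of vowels is.
"hak" has 1 vowel. The stems with 1 vowel (mur → murim, gak → gakim) add -im.
So hak → hakim.

hakim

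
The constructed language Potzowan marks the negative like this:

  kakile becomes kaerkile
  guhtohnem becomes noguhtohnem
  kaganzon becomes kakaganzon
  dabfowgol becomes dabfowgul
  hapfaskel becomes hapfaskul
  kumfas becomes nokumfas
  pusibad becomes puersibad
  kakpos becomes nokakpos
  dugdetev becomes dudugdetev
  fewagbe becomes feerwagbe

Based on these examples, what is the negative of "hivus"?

nohivus

"hivus" ends in -s. The stems ending in -s (kumfas → nokumfas, kakpos → nokakpos) add the prefix no-.
So hivus → nohivus.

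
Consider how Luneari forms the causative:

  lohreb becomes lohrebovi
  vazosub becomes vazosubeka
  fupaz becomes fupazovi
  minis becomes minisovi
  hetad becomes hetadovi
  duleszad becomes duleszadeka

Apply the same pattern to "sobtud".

sobtudovi

"sobtud" has 2 vowels. The stems with 2 vowels (minis → minisovi, hetad → hetadovi, lohreb → lohrebovi) add -ovi.
So sobtud → sobtudovi.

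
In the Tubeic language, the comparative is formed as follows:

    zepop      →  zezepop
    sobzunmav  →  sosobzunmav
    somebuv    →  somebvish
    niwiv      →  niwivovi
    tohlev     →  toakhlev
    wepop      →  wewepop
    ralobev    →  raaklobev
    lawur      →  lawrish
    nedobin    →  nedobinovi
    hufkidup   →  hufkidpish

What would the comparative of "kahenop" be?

kakahenop

"kahenop" has last vowel 'o'. The stems whose last vowel is 'o' (wepop → wewepop, zepop → zezepop) repeat the first consonant+vowel as a prefix.
The other patterns: stems whose last vowel is 'u' delete the last vowel and add -ish; stems whose last vowel is 'i' add -ovi; stems whose last vowel is 'e' insert -ak- after the first vowel.
So kahenop → kakahenop.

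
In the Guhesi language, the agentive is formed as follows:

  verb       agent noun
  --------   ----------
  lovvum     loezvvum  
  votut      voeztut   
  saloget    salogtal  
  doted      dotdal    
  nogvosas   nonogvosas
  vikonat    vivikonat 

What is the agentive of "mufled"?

votut and saloget both end in -t yet inflect differently (voeztut, salogtal), so the final letter is not what conditions the rule; the last vowel is.
"mufled" has last vowel 'e'. The stems whose last vowel is 'e' (saloget → salogtal, doted → dotdal) delete the last vowel and add -al.
The other patterns: stems whose last vowel is 'u' insert -ez- after the first vowel; stems whose last vowel is 'a' repeat the first consonant+vowel as a prefix.
So mufled → mufldal.

mufldal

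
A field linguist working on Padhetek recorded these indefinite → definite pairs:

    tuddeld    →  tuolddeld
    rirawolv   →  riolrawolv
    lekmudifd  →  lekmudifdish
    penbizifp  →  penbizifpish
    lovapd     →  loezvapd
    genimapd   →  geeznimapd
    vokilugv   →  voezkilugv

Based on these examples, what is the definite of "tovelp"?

"tovelp" has second-to-last letter 'l'. The stems whose second-to-last letter is 'l' (tuddeld → tuolddeld, rirawolv → riolrawolv) insert -ol- after the first vowel.
The other patterns: stems whose second-to-last letter is 'f' add -ish; stems whose second-to-last letter is 'g' or 'p' insert -ez- after the first vowel.
So tovelp → toolvelp.

toolvelp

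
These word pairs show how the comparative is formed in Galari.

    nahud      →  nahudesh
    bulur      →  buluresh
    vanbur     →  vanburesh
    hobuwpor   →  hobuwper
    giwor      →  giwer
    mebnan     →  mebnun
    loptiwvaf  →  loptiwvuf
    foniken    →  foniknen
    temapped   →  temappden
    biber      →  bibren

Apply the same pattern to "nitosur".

nitosuresh

bulur and hobuwpor both end in -r yet inflect differently (buluresh, hobuwper), so the final letter is not what conditions the rule; the last vowel is.
"nitosur" has last vowel 'u'. The stems whose last vowel is 'u' (nahud → nahudesh, bulur → buluresh, vanbur → vanburesh) add -esh.
The other patterns: stems whose last vowel is 'o' change the last vowel to 'e'; stems whose last vowel is 'a' change the last vowel to 'u'; stems whose last vowel is 'e' delete the last vowel and add -en.
So nitosur → nitosuresh.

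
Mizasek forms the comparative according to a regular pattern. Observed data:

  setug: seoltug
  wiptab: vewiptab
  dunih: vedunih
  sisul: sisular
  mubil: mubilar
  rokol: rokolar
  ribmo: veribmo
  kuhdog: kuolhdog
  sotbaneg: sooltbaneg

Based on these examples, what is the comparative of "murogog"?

sisul and setug both have last vowel 'u' yet inflect differently (sisular, seoltug), so the last vowel is not what conditions the rule; the final letter is.
"murogog" ends in -g. The stems ending in -g (sotbaneg → sooltbaneg, setug → seoltug, kuhdog → kuolhdog) insert -ol- after the first vowel.
So murogog → muolrogog.

muolrogog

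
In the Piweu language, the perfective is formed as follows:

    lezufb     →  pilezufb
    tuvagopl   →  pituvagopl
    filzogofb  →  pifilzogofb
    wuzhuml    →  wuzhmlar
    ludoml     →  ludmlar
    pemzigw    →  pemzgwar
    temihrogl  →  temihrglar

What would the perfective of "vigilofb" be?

tuvagopl and wuzhuml both end in -l yet inflect differently (pituvagopl, wuzhmlar), so the final letter is not what conditions the rule; the second-to-last letter is.
"vigilofb" has second-to-last letter 'f'. The stems whose second-to-last letter is 'f' (lezufb → pilezufb, filzogofb → pifilzogofb) add the prefix pi-.
So vigilofb → pivigilofb.

pivigilofb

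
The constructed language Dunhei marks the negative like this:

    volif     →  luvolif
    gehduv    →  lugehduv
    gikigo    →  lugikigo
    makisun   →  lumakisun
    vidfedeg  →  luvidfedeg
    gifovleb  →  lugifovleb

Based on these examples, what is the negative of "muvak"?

Every pair shown (volif → luvolif, gehduv → lugehduv, gikigo → lugikigo, …) follows the same rule: add the prefix lu-.
So muvak → lumuvak.

lumuvak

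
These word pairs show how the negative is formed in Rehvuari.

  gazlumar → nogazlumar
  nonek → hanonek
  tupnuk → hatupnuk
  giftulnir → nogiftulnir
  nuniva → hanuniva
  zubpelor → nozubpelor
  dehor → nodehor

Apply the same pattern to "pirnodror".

gazlumar and nuniva both have last vowel 'a' yet inflect differently (nogazlumar, hanuniva), so the last vowel is not what conditions the rule; the final letter is.
"pirnodror" ends in -r. The stems ending in -r (gazlumar → nogazlumar, dehor → nodehor, zubpelor → nozubpelor) add the prefix no-.
The other pattern: stems ending in -a or -k add the prefix ha-.
So pirnodror → nopirnodror.

nopirnodror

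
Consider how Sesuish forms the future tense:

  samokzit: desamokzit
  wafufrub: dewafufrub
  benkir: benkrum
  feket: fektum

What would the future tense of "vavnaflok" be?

"vavnaflok" has 3 vowels. The stems with 3 vowels (wafufrub → dewafufrub, samokzit → desamokzit) add the prefix de-.
So vavnaflok → devavnaflok.

devavnaflok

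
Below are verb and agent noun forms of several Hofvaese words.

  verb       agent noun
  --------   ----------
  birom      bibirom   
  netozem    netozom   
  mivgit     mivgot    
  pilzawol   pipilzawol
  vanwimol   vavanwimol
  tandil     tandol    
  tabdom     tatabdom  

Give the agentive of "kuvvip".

kuvvop

"kuvvip" has last vowel 'i'. The stems whose last vowel is 'i' (tandil → tandol, mivgit → mivgot) change the last vowel to 'o'.
So kuvvip → kuvvop.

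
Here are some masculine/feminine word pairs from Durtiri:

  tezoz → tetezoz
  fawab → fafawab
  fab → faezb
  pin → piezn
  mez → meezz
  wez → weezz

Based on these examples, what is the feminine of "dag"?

daezg

fawab and fab both end in -b yet inflect differently (fafawab, faezb), so the final letter is not what conditions the rule; the number of vowels is.
"dag" has 1 vowel. The stems with 1 vowel (fab → faezb, pin → piezn, mez → meezz) insert -ez- after the first vowel.
So dag → daezg.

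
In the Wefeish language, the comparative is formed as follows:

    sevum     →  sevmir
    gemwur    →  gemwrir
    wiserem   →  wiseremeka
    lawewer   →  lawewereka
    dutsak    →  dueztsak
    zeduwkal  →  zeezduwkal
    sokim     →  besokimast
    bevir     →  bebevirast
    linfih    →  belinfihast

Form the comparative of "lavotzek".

lavotzekeka

sevum and wiserem both end in -m yet inflect differently (sevmir, wiseremeka), so the final letter is not what conditions the rule; the last vowel is.
"lavotzek" has last vowel 'e'. The stems whose last vowel is 'e' (wiserem → wiseremeka, lawewer → lawewereka) add -eka.
So lavotzek → lavotzekeka.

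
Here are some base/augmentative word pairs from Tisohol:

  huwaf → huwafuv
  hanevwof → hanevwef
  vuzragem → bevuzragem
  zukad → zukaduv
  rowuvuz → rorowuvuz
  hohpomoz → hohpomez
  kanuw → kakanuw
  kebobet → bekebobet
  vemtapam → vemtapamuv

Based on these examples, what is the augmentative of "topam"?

vuzragem and vemtapam both end in -m yet inflect differently (bevuzragem, vemtapamuv), so the final letter is not what conditions the rule; the last vowel is.
"topam" has last vowel 'a'. The stems whose last vowel is 'a' (zukad → zukaduv, vemtapam → vemtapamuv, huwaf → huwafuv) add -uv.
So topam → topamuv.

topamuv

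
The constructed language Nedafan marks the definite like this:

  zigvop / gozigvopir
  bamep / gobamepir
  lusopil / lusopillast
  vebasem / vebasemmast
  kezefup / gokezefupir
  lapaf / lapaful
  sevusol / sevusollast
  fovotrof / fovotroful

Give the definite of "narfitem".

narfitemmast

zigvop and fovotrof both have last vowel 'o' yet inflect differently (gozigvopir, fovotroful), so the last vowel is not what conditions the rule; the final letter is.
"narfitem" ends in -m. The one such stem in the data (vebasem → vebasemmast) doubles the final consonant and adds -ast (as do lusopil, sevusol), so the same rule applies.
The other patterns: stems ending in -p add go- … -ir around the stem; stems ending in -f add -ul.
So narfitem → narfitemmast.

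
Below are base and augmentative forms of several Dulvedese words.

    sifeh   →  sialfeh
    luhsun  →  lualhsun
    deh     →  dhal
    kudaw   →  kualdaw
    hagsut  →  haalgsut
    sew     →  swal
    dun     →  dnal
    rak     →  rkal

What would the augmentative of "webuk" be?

deh and sifeh both end in -h yet inflect differently (dhal, sialfeh), so the final letter is not what conditions the rule; the number of vowels is.
"webuk" has 2 vowels. The stems with 2 vowels (hagsut → haalgsut, sifeh → sialfeh, kudaw → kualdaw) insert -al- after the first vowel.
So webuk → wealbuk.

wealbuk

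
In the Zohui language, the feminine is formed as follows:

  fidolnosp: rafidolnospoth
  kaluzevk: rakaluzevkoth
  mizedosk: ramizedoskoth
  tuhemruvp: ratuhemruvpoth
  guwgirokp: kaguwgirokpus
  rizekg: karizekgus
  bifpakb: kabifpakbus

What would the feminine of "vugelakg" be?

guwgirokp and fidolnosp both end in -p yet inflect differently (kaguwgirokpus, rafidolnospoth), so the final letter is not what conditions the rule; the second-to-last letter is.
"vugelakg" has second-to-last letter 'k'. The stems whose second-to-last letter is 'k' (guwgirokp → kaguwgirokpus, rizekg → karizekgus, bifpakb → kabifpakbus) add ka- … -us around the stem.
The other pattern: stems whose second-to-last letter is 's' or 'v' add ra- … -oth around the stem.
So vugelakg → kavugelakgus.

kavugelakgus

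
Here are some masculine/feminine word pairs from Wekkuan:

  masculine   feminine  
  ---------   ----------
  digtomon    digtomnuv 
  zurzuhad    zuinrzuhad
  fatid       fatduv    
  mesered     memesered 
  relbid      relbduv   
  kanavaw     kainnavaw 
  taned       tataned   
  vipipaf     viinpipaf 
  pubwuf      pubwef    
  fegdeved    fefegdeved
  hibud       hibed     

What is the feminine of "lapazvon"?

zurzuhad and taned both end in -d yet inflect differently (zuinrzuhad, tataned), so the final letter is not what conditions the rule; the last vowel is.
"lapazvon" has last vowel 'o'. The one such stem in the data (digtomon → digtomnuv) deletes the last vowel and adds -uv (as do relbid, fatid), so the same rule applies.
So lapazvon → lapazvnuv.

lapazvnuv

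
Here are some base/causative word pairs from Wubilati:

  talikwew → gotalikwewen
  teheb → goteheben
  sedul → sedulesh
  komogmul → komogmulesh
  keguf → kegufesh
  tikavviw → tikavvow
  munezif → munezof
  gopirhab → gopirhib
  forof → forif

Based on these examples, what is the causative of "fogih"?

fogoh

"fogih" has last vowel 'i'. The stems whose last vowel is 'i' (tikavviw → tikavvow, munezif → munezof) change the last vowel to 'o'.
The other patterns: stems whose last vowel is 'e' add go- … -en around the stem; stems whose last vowel is 'u' add -esh; stems whose last vowel is 'a' or 'o' change the last vowel to 'i'.
So fogih → fogoh.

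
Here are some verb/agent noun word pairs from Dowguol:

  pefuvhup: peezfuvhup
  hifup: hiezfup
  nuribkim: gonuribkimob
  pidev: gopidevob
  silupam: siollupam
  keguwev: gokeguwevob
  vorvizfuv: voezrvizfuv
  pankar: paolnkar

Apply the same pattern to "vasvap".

silupam and nuribkim both end in -m yet inflect differently (siollupam, gonuribkimob), so the final letter is not what conditions the rule; the last vowel is.
"vasvap" has last vowel 'a'. The stems whose last vowel is 'a' (pankar → paolnkar, silupam → siollupam) insert -ol- after the first vowel.
The other patterns: stems whose last vowel is 'u' insert -ez- after the first vowel; stems whose last vowel is 'e' or 'i' add go- … -ob around the stem.
So vasvap → vaolsvap.

vaolsvap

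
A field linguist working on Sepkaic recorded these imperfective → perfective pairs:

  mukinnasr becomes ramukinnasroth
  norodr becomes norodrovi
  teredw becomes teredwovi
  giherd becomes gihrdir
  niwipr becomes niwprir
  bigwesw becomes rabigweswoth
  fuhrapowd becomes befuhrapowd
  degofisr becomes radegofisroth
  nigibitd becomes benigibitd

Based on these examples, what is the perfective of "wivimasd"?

rawivimasdoth

norodr and niwipr both end in -r yet inflect differently (norodrovi, niwprir), so the final letter is not what conditions the rule; the second-to-last letter is.
"wivimasd" has second-to-last letter 's'. The stems whose second-to-last letter is 's' (degofisr → radegofisroth, bigwesw → rabigweswoth, mukinnasr → ramukinnasroth) add ra- … -oth around the stem.
The other patterns: stems whose second-to-last letter is 'd' add -ovi; stems whose second-to-last letter is 'p' or 'r' delete the last vowel and add -ir; stems whose second-to-last letter is 't' or 'w' add the prefix be-.
So wivimasd → rawivimasdoth.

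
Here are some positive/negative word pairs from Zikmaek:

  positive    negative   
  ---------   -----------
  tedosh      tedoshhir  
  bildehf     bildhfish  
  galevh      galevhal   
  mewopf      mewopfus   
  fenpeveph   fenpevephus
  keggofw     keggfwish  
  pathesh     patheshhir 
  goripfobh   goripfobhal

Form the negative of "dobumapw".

goripfobh and tedosh both end in -h yet inflect differently (goripfobhal, tedoshhir), so the final letter is not what conditions the rule; the second-to-last letter is.
"dobumapw" has second-to-last letter 'p'. The stems whose second-to-last letter is 'p' (mewopf → mewopfus, fenpeveph → fenpevephus) add -us.
The other patterns: stems whose second-to-last letter is 'f' or 'h' delete the last vowel and add -ish; stems whose second-to-last letter is 'b' or 'v' add -al; stems whose second-to-last letter is 's' double the final consonant and add -ir.
So dobumapw → dobumapwus.

dobumapwus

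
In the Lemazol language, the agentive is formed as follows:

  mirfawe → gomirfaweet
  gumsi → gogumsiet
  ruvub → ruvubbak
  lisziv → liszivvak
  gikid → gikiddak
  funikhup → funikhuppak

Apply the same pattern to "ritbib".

"ritbib" ends in a consonant. The stems ending in a consonant (ruvub → ruvubbak, lisziv → liszivvak, gikid → gikiddak) double the final consonant and add -ak.
So ritbib → ritbibbak.

ritbibbak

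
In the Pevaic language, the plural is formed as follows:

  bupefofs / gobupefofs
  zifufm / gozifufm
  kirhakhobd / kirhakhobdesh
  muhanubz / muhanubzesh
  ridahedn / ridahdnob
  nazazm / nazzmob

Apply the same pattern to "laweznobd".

"laweznobd" has second-to-last letter 'b'. The stems whose second-to-last letter is 'b' (kirhakhobd → kirhakhobdesh, muhanubz → muhanubzesh) add -esh.
The other patterns: stems whose second-to-last letter is 'f' add the prefix go-; stems whose second-to-last letter is 'd' or 'z' delete the last vowel and add -ob.
So laweznobd → laweznobdesh.

laweznobdesh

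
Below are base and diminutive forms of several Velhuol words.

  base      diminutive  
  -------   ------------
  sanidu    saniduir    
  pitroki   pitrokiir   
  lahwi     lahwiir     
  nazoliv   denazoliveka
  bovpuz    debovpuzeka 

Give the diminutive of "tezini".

pitroki and nazoliv both have last vowel 'i' yet inflect differently (pitrokiir, denazoliveka), so the last vowel is not what conditions the rule; whether the stem ends in a vowel or a consonant is.
"tezini" ends in a vowel. The stems ending in a vowel (sanidu → saniduir, pitroki → pitrokiir, lahwi → lahwiir) add -ir.
The other pattern: stems ending in a consonant add de- … -eka around the stem.
So tezini → teziniir.

teziniir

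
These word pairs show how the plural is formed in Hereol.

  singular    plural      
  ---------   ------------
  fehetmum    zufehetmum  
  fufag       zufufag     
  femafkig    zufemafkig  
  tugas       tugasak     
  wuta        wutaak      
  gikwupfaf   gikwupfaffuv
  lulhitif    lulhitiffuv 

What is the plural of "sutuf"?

wuta and gikwupfaf both have last vowel 'a' yet inflect differently (wutaak, gikwupfaffuv), so the last vowel is not what conditions the rule; the final letter is.
"sutuf" ends in -f. The stems ending in -f (lulhitif → lulhitiffuv, gikwupfaf → gikwupfaffuv) double the final consonant and add -uv.
So sutuf → sutuffuv.

sutuffuv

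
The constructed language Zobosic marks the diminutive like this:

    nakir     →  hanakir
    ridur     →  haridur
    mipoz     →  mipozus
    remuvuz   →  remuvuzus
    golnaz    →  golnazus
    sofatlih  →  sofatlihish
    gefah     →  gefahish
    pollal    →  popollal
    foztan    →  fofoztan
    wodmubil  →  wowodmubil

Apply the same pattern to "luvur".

ridur and remuvuz both have last vowel 'u' yet inflect differently (haridur, remuvuzus), so the last vowel is not what conditions the rule; the final letter is.
"luvur" ends in -r. The stems ending in -r (nakir → hanakir, ridur → haridur) add the prefix ha-.
So luvur → haluvur.

haluvur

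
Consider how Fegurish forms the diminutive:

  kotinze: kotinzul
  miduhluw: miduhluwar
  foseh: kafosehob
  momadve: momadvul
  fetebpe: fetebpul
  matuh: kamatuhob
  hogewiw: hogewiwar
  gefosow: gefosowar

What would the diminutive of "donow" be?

foseh and kotinze both have last vowel 'e' yet inflect differently (kafosehob, kotinzul), so the last vowel is not what conditions the rule; the final letter is.
"donow" ends in -w. The stems ending in -w (gefosow → gefosowar, miduhluw → miduhluwar, hogewiw → hogewiwar) add -ar.
The other patterns: stems ending in -h add ka- … -ob around the stem; stems ending in -e drop the final letter and add -ul.
So donow → donowar.

donowar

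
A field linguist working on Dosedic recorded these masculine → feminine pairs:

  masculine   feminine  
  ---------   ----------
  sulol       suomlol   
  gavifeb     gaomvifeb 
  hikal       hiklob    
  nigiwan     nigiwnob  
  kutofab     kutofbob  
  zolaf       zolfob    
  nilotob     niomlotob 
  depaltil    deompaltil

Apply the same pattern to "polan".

polnob

"polan" has last vowel 'a'. The stems whose last vowel is 'a' (zolaf → zolfob, hikal → hiklob, nigiwan → nigiwnob) delete the last vowel and add -ob.
So polan → polnob.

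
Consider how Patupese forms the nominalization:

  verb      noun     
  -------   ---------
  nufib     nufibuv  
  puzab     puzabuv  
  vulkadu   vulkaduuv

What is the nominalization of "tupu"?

Every pair shown (nufib → nufibuv, puzab → puzabuv, vulkadu → vulkaduuv) follows the same rule: add -uv.
So tupu → tupuuv.

tupuuv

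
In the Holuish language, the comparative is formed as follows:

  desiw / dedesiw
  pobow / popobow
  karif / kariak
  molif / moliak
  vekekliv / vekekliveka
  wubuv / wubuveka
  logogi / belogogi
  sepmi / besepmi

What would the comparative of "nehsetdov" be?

desiw and karif both have last vowel 'i' yet inflect differently (dedesiw, kariak), so the last vowel is not what conditions the rule; the final letter is.
"nehsetdov" ends in -v. The stems ending in -v (vekekliv → vekekliveka, wubuv → wubuveka) add -eka.
The other patterns: stems ending in -w repeat the first consonant+vowel as a prefix; stems ending in -f drop the final letter and add -ak; stems ending in -i add the prefix be-.
So nehsetdov → nehsetdoveka.

nehsetdoveka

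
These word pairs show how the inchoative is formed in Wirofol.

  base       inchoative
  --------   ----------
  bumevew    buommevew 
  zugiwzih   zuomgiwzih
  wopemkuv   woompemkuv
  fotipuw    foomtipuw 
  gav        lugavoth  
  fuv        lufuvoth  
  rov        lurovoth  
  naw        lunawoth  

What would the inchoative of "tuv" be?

lutuvoth

"tuv" has 1 vowel. The stems with 1 vowel (gav → lugavoth, fuv → lufuvoth, rov → lurovoth) add lu- … -oth around the stem.
The other pattern: stems with 3 vowels insert -om- after the first vowel.
So tuv → lutuvoth.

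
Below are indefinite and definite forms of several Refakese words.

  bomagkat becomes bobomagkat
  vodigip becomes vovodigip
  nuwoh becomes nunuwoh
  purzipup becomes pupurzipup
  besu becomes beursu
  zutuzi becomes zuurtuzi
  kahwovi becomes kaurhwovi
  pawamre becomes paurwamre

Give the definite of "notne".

purzipup and besu both have last vowel 'u' yet inflect differently (pupurzipup, beursu), so the last vowel is not what conditions the rule; whether the stem ends in a vowel or a consonant is.
"notne" ends in a vowel. The stems ending in a vowel (besu → beursu, zutuzi → zuurtuzi, kahwovi → kaurhwovi) insert -ur- after the first vowel.
The other pattern: stems ending in a consonant repeat the first consonant+vowel as a prefix.
So notne → nourtne.

nourtne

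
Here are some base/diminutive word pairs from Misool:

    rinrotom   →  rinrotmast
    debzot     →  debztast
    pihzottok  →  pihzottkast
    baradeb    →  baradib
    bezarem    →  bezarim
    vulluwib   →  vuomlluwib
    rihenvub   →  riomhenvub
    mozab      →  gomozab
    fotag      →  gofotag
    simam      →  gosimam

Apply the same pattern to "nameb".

namib

rinrotom and bezarem both end in -m yet inflect differently (rinrotmast, bezarim), so the final letter is not what conditions the rule; the last vowel is.
"nameb" has last vowel 'e'. The stems whose last vowel is 'e' (baradeb → baradib, bezarem → bezarim) change the last vowel to 'i'.
The other patterns: stems whose last vowel is 'o' delete the last vowel and add -ast; stems whose last vowel is 'i' or 'u' insert -om- after the first vowel; stems whose last vowel is 'a' add the prefix go-.
So nameb → namib.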